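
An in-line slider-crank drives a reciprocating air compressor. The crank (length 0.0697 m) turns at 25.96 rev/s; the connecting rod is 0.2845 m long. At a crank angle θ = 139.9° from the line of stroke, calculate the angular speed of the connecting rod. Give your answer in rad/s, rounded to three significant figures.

31.0

ω = 163.1 rad/s (converted from 25.96 rev/s).
The rod makes angle φ with the slider axis where L sinφ = r sinθ; differentiating, L cosφ·φ̇ = r ω cosθ.
L cosφ = √(L² − r² sin²θ) = 0.28094 m.
|ω_rod| = r ω |cosθ| / √(L² − r² sin²θ) = 0.0697·163.1·0.76492/0.28094 = 30.955 rad/s.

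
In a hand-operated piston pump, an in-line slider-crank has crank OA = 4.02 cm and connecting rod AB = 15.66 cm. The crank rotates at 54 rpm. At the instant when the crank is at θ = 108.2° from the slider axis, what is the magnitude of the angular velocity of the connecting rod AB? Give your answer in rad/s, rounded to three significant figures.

0.468

ω = 5.655 rad/s (converted from 54 rpm).
The rod makes angle φ with the slider axis where L sinφ = r sinθ; differentiating, L cosφ·φ̇ = r ω cosθ.
L cosφ = √(L² − r² sin²θ) = 0.15187 m.
|ω_rod| = r ω |cosθ| / √(L² − r² sin²θ) = 0.0402·5.655·0.31233/0.15187 = 0.46751 rad/s.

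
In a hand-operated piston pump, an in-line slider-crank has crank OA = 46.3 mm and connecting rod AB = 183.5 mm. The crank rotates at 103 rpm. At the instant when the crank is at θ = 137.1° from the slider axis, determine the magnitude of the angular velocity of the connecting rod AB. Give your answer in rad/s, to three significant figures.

2.02

ω = 10.79 rad/s (converted from 103 rpm).
The rod makes angle φ with the slider axis where L sinφ = r sinθ; differentiating, L cosφ·φ̇ = r ω cosθ.
L cosφ = √(L² − r² sin²θ) = 0.18077 m.
|ω_rod| = r ω |cosθ| / √(L² − r² sin²θ) = 0.0463·10.79·0.73254/0.18077 = 2.0237 rad/s.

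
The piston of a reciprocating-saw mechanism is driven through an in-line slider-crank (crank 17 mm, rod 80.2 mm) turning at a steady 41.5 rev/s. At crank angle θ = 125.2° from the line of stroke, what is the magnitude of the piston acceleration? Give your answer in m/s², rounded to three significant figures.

747

ω = 2π·41.5 = 260.8 rad/s
x(θ) = r cosθ + √(L² − r² sin²θ); with ω constant, a = ω²·d²x/dθ².
d²x/dθ² = −r cosθ − r²(cos2θ)/√u − r⁴ sin²2θ/(4u^{3/2}),  u = L² − r² sin²θ = 0.00623907 m².
Substituting r = 0.017 m, L = 0.0802 m, θ = 125.2°: d²x/dθ² = +0.010989 m.
a = ω²·d²x/dθ² = (260.8)²·(+0.010989) = +747.17 m/s²;  |a| = 747.17 m/s².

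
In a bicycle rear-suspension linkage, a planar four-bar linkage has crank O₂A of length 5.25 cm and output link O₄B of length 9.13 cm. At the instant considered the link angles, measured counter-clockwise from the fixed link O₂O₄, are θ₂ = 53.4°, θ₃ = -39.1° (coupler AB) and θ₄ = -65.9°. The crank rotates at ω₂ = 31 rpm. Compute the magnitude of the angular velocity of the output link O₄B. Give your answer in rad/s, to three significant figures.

ω₂ = 3.246 rad/s (from 31 rpm).
Differentiating the loop-closure r₂e^{iθ₂}+r₃e^{iθ₃}=r₁+r₄e^{iθ₄} gives r₂ω₂e^{iθ₂}+r₃ω₃e^{iθ₃}=r₄ω₄e^{iθ₄}.
Eliminating the other unknown: ω₄ = r₂ω₂ sin(θ₂−θ₃) / [r₄ sin(θ₄−θ₃)].
Numerator sine = +0.99905; denominator sine = -0.45088.
Result = 0.0525·3.246·(+0.99905) / (0.0913·(-0.45088)) = -4.1362 rad/s; magnitude 4.1362 rad/s.

4.14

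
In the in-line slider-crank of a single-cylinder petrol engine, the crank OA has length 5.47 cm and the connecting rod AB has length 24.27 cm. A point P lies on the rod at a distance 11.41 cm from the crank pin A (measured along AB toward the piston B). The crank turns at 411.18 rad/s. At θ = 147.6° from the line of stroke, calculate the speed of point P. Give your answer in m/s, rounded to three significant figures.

14.9

ω = 411.2 rad/s.  Crank-pin speed |V_A| = rω = 22.492 m/s, perpendicular to OA.
Rod angle: sinφ = −(r/L) sinθ ⇒ φ = -6.936°; ω_rod = −rω cosθ/√(L²−r²sin²θ) = +78.823 rad/s.
V_P = V_A + ω_rod × AP, with AP = 0.1141 m along the rod.
Components: V_Px = −rω sinθ − a·ω_rod·sinφ = -10.965 m/s;  V_Py = rω cosθ + a·ω_rod·cosφ = -10.062 m/s.
|V_P| = √(V_Px² + V_Py²) = 14.883 m/s.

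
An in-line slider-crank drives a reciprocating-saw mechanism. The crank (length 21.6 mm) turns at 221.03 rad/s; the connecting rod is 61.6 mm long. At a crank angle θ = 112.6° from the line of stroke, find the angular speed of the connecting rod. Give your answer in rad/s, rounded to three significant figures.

ω = 221 rad/s
The rod makes angle φ with the slider axis where L sinφ = r sinθ; differentiating, L cosφ·φ̇ = r ω cosθ.
L cosφ = √(L² − r² sin²θ) = 0.058283 m.
|ω_rod| = r ω |cosθ| / √(L² − r² sin²θ) = 0.0216·221·0.38430/0.058283 = 31.48 rad/s.

31.5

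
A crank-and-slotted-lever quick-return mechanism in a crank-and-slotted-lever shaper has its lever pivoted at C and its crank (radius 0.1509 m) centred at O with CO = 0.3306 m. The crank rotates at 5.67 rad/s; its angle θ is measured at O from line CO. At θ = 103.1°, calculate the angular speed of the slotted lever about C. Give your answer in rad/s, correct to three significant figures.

0.594

ω = 5.67 rad/s
Crank pin A relative to C: A = (d + r cosθ, r sinθ); lever angle φ = atan2(r sinθ, d + r cosθ).
Differentiating tanφ: φ̇ = rω(d cosθ + r)/(d² + r² + 2dr cosθ).
d² + r² + 2dr cosθ = |CA|² = 0.109453 m²;  d cosθ + r = +0.075969 m.
|ω_lever| = |0.1509·5.67·+0.075969| / 0.109453 = 0.59386 rad/s.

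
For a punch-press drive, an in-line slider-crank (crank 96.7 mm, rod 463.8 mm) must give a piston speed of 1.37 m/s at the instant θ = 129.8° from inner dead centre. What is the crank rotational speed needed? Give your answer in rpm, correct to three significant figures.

For an in-line slider-crank, |v_piston| = rω|sinθ|·[1 + r cosθ/√(L² − r² sin²θ)].
With r = 0.0967 m, L = 0.4638 m, θ = 129.8°: the bracketed kinematic factor |dx/dθ| = 0.064248 m.
ω = v/|dx/dθ| = 1.37/0.064248 = 21.324 rad/s.
N = 60ω/(2π) = 203.62 rpm.

204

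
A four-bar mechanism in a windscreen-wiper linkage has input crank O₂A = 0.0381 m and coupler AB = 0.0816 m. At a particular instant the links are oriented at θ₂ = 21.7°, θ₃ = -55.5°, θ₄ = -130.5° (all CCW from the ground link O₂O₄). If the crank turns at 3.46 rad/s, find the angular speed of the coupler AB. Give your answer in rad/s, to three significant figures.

0.780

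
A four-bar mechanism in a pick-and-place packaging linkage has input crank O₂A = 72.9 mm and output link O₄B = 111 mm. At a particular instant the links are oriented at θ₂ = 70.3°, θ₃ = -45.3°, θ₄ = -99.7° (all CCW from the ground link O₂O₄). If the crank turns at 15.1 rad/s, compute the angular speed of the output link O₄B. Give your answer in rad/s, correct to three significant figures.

11.0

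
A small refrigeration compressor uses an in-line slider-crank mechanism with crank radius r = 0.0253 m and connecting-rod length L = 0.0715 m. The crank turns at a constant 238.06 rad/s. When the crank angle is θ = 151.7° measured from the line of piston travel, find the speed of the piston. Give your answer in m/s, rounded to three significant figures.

1.95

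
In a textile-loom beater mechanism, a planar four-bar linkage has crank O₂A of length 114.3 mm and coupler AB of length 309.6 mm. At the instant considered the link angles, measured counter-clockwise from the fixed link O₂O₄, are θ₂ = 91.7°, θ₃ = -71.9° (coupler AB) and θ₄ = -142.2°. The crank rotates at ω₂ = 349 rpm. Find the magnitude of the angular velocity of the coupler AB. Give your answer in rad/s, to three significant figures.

11.6

ω₂ = 36.55 rad/s (from 349 rpm).
Differentiating the loop-closure r₂e^{iθ₂}+r₃e^{iθ₃}=r₁+r₄e^{iθ₄} gives r₂ω₂e^{iθ₂}+r₃ω₃e^{iθ₃}=r₄ω₄e^{iθ₄}.
Eliminating the other unknown: ω₃ = r₂ω₂ sin(θ₄−θ₂) / [r₃ sin(θ₃−θ₄)].
Numerator sine = +0.80799; denominator sine = +0.94147.
Result = 0.1143·36.55·(+0.80799) / (0.3096·(+0.94147)) = +11.58 rad/s; magnitude 11.58 rad/s.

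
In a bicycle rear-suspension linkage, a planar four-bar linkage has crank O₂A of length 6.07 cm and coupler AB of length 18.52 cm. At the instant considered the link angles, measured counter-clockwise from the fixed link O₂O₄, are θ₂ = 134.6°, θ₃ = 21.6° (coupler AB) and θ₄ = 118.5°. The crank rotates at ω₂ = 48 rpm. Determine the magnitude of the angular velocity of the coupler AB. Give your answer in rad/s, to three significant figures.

0.460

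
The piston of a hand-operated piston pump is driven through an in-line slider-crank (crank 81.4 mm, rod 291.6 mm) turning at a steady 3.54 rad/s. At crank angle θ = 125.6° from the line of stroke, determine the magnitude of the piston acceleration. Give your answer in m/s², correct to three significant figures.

0.683

ω = 3.54 rad/s
x(θ) = r cosθ + √(L² − r² sin²θ); with ω constant, a = ω²·d²x/dθ².
d²x/dθ² = −r cosθ − r²(cos2θ)/√u − r⁴ sin²2θ/(4u^{3/2}),  u = L² − r² sin²θ = 0.0806499 m².
Substituting r = 0.0814 m, L = 0.2916 m, θ = 125.6°: d²x/dθ² = +0.054474 m.
a = ω²·d²x/dθ² = (3.54)²·(+0.054474) = +0.68265 m/s²;  |a| = 0.68265 m/s².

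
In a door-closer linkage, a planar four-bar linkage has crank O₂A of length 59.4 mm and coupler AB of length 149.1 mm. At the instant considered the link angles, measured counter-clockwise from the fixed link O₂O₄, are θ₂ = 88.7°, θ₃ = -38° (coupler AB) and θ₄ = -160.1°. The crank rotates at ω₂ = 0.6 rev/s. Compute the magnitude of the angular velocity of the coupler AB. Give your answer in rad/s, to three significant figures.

1.65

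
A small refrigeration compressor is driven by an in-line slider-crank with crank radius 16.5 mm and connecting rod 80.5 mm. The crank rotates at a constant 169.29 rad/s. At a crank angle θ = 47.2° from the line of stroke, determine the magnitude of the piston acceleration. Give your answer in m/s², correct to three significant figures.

ω = 169.3 rad/s
x(θ) = r cosθ + √(L² − r² sin²θ); with ω constant, a = ω²·d²x/dθ².
d²x/dθ² = −r cosθ − r²(cos2θ)/√u − r⁴ sin²2θ/(4u^{3/2}),  u = L² − r² sin²θ = 0.00633368 m².
Substituting r = 0.0165 m, L = 0.0805 m, θ = 47.2°: d²x/dθ² = -0.010985 m.
a = ω²·d²x/dθ² = (169.3)²·(-0.010985) = -314.82 m/s²;  |a| = 314.82 m/s².

315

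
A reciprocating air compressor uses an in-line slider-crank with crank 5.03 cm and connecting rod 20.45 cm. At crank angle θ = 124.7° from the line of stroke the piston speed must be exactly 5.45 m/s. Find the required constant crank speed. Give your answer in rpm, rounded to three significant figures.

For an in-line slider-crank, |v_piston| = rω|sinθ|·[1 + r cosθ/√(L² − r² sin²θ)].
With r = 0.0503 m, L = 0.2045 m, θ = 124.7°: the bracketed kinematic factor |dx/dθ| = 0.035441 m.
ω = v/|dx/dθ| = 5.45/0.035441 = 153.78 rad/s.
N = 60ω/(2π) = 1468.5 rpm.

1470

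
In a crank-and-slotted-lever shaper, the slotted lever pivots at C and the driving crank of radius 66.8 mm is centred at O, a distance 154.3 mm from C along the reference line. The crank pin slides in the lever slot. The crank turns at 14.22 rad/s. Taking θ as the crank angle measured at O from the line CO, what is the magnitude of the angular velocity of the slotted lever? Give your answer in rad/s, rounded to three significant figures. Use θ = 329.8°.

ω = 14.22 rad/s
Crank pin A relative to C: A = (d + r cosθ, r sinθ); lever angle φ = atan2(r sinθ, d + r cosθ).
Differentiating tanφ: φ̇ = rω(d cosθ + r)/(d² + r² + 2dr cosθ).
d² + r² + 2dr cosθ = |CA|² = 0.0460873 m²;  d cosθ + r = +0.20016 m.
|ω_lever| = |0.0668·14.22·+0.20016| / 0.0460873 = 4.1254 rad/s.

4.13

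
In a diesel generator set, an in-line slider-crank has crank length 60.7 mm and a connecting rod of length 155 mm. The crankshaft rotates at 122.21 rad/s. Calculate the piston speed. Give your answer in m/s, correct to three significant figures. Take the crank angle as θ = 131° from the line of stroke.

ω = 122.2 rad/s
For an in-line slider-crank, x = r cosθ + √(L² − r² sin²θ), so v = −rω sinθ·[1 + r cosθ/√(L² − r² sin²θ)].
With r = 0.0607 m, L = 0.155 m, θ = 131°: √(L² − r² sin²θ) = 0.14808 m.
v = −0.0607·122.2·0.75471·[1 + 0.0607·-0.65606/0.14808] = -4.0929 m/s.
|v| = 4.0929 m/s.

4.09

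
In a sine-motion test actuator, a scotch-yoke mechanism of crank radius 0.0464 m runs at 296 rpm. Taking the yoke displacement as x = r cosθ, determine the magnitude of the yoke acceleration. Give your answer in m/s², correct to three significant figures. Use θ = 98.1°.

ω = 31 rad/s (from 296 rpm).
x = r cosθ ⇒ ẍ = −rω² cosθ (ω constant).
|a| = rω²|cosθ| = 0.0464·(31)²·|cos 98.1°| = 6.2816 m/s².

6.28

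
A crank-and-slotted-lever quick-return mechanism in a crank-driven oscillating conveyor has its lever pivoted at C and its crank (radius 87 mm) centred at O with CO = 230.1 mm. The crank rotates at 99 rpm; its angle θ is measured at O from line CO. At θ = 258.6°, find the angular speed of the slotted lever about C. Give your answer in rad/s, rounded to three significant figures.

0.712

ω = 10.37 rad/s (from 99 rpm).
Crank pin A relative to C: A = (d + r cosθ, r sinθ); lever angle φ = atan2(r sinθ, d + r cosθ).
Differentiating tanφ: φ̇ = rω(d cosθ + r)/(d² + r² + 2dr cosθ).
d² + r² + 2dr cosθ = |CA|² = 0.0526013 m²;  d cosθ + r = +0.041519 m.
|ω_lever| = |0.087·10.37·+0.041519| / 0.0526013 = 0.71192 rad/s.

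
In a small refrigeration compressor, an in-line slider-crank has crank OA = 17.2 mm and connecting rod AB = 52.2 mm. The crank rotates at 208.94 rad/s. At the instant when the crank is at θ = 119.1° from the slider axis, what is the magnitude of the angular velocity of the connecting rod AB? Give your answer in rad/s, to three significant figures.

35.0

ω = 208.9 rad/s
The rod makes angle φ with the slider axis where L sinφ = r sinθ; differentiating, L cosφ·φ̇ = r ω cosθ.
L cosφ = √(L² − r² sin²θ) = 0.04999 m.
|ω_rod| = r ω |cosθ| / √(L² − r² sin²θ) = 0.0172·208.9·0.48634/0.04999 = 34.963 rad/s.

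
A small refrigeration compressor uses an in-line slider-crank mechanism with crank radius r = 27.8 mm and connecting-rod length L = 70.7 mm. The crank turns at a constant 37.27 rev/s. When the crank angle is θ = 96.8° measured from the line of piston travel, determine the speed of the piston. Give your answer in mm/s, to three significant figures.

6140

ω = 2π·37.3 = 234.2 rad/s
For an in-line slider-crank, x = r cosθ + √(L² − r² sin²θ), so v = −rω sinθ·[1 + r cosθ/√(L² − r² sin²θ)].
With r = 0.0278 m, L = 0.0707 m, θ = 96.8°: √(L² − r² sin²θ) = 0.065088 m.
v = −0.0278·234.2·0.99297·[1 + 0.0278·-0.11840/0.065088] = -6.1373 m/s.
|v| = 6.1373 m/s = 6137.3 mm/s.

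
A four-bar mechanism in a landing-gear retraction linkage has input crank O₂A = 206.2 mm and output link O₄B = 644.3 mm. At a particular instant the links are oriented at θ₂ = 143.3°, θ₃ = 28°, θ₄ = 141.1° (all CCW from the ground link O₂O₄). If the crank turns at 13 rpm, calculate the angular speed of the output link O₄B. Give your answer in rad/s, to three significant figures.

ω₂ = 1.361 rad/s (from 13 rpm).
Differentiating the loop-closure r₂e^{iθ₂}+r₃e^{iθ₃}=r₁+r₄e^{iθ₄} gives r₂ω₂e^{iθ₂}+r₃ω₃e^{iθ₃}=r₄ω₄e^{iθ₄}.
Eliminating the other unknown: ω₄ = r₂ω₂ sin(θ₂−θ₃) / [r₄ sin(θ₄−θ₃)].
Numerator sine = +0.90408; denominator sine = +0.91982.
Result = 0.2062·1.361·(+0.90408) / (0.6443·(+0.91982)) = +0.42823 rad/s; magnitude 0.42823 rad/s.

0.428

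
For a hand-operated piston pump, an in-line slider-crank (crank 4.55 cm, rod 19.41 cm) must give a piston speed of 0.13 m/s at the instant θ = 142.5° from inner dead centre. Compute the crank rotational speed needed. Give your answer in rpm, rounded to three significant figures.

55.2

For an in-line slider-crank, |v_piston| = rω|sinθ|·[1 + r cosθ/√(L² − r² sin²θ)].
With r = 0.0455 m, L = 0.1941 m, θ = 142.5°: the bracketed kinematic factor |dx/dθ| = 0.022494 m.
ω = v/|dx/dθ| = 0.13/0.022494 = 5.7793 rad/s.
N = 60ω/(2π) = 55.188 rpm.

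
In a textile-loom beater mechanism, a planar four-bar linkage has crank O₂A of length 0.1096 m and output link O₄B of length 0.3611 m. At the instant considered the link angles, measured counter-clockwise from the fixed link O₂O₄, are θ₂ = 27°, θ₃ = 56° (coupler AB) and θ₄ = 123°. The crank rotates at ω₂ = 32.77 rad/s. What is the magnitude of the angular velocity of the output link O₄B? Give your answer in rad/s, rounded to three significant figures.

5.24

ω₂ = 32.77 rad/s
Differentiating the loop-closure r₂e^{iθ₂}+r₃e^{iθ₃}=r₁+r₄e^{iθ₄} gives r₂ω₂e^{iθ₂}+r₃ω₃e^{iθ₃}=r₄ω₄e^{iθ₄}.
Eliminating the other unknown: ω₄ = r₂ω₂ sin(θ₂−θ₃) / [r₄ sin(θ₄−θ₃)].
Numerator sine = -0.48481; denominator sine = +0.92050.
Result = 0.1096·32.77·(-0.48481) / (0.3611·(+0.92050)) = -5.2385 rad/s; magnitude 5.2385 rad/s.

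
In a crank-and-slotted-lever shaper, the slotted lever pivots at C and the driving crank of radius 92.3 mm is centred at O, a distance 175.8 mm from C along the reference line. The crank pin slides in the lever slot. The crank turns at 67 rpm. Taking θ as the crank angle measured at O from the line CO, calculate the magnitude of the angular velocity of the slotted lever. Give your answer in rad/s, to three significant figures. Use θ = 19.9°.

2.39

ω = 7.016 rad/s (from 67 rpm).
Crank pin A relative to C: A = (d + r cosθ, r sinθ); lever angle φ = atan2(r sinθ, d + r cosθ).
Differentiating tanφ: φ̇ = rω(d cosθ + r)/(d² + r² + 2dr cosθ).
d² + r² + 2dr cosθ = |CA|² = 0.0699398 m²;  d cosθ + r = +0.2576 m.
|ω_lever| = |0.0923·7.016·+0.2576| / 0.0699398 = 2.3852 rad/s.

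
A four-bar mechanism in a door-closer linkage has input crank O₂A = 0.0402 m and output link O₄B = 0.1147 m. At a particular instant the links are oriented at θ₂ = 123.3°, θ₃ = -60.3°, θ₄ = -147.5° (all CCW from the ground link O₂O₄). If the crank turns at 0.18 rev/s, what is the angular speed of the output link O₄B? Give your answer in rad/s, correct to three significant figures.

0.0249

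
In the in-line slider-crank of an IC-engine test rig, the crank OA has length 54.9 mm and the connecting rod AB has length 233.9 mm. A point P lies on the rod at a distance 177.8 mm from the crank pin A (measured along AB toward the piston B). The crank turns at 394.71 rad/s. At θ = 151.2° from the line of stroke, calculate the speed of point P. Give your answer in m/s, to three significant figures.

9.91

ω = 394.7 rad/s.  Crank-pin speed |V_A| = rω = 21.67 m/s, perpendicular to OA.
Rod angle: sinφ = −(r/L) sinθ ⇒ φ = -6.493°; ω_rod = −rω cosθ/√(L²−r²sin²θ) = +81.709 rad/s.
V_P = V_A + ω_rod × AP, with AP = 0.1778 m along the rod.
Components: V_Px = −rω sinθ − a·ω_rod·sinφ = -8.7967 m/s;  V_Py = rω cosθ + a·ω_rod·cosφ = -4.5545 m/s.
|V_P| = √(V_Px² + V_Py²) = 9.9058 m/s.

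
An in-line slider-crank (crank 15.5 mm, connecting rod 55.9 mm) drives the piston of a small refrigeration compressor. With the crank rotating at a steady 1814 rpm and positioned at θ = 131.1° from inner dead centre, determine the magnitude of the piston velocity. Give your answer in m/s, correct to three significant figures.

1.81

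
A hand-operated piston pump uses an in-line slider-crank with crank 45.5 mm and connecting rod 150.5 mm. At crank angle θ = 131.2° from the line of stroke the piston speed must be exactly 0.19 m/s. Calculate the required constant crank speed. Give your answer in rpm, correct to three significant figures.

For an in-line slider-crank, |v_piston| = rω|sinθ|·[1 + r cosθ/√(L² − r² sin²θ)].
With r = 0.0455 m, L = 0.1505 m, θ = 131.2°: the bracketed kinematic factor |dx/dθ| = 0.027234 m.
ω = v/|dx/dθ| = 0.19/0.027234 = 6.9766 rad/s.
N = 60ω/(2π) = 66.622 rpm.

66.6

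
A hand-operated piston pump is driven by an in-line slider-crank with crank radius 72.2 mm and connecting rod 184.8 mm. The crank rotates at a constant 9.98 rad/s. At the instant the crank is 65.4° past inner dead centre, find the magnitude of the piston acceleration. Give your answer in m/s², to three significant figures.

1.10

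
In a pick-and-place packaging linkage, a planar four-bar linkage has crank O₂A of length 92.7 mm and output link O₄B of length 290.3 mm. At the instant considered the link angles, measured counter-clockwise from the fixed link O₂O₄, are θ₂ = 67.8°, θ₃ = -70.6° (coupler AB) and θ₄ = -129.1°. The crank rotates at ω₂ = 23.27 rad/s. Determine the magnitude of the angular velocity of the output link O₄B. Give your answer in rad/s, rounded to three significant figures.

ω₂ = 23.27 rad/s
Differentiating the loop-closure r₂e^{iθ₂}+r₃e^{iθ₃}=r₁+r₄e^{iθ₄} gives r₂ω₂e^{iθ₂}+r₃ω₃e^{iθ₃}=r₄ω₄e^{iθ₄}.
Eliminating the other unknown: ω₄ = r₂ω₂ sin(θ₂−θ₃) / [r₄ sin(θ₄−θ₃)].
Numerator sine = +0.66393; denominator sine = -0.85264.
Result = 0.0927·23.27·(+0.66393) / (0.2903·(-0.85264)) = -5.7861 rad/s; magnitude 5.7861 rad/s.

5.79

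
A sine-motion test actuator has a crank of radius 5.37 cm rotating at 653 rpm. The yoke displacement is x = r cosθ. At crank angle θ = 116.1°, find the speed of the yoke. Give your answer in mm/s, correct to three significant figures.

ω = 68.38 rad/s (from 653 rpm).
x = r cosθ ⇒ ẋ = −rω sinθ.
|v| = rω|sinθ| = 0.0537·68.38·|sin 116.1°| = 3.2977 m/s = 3297.7 mm/s.

3300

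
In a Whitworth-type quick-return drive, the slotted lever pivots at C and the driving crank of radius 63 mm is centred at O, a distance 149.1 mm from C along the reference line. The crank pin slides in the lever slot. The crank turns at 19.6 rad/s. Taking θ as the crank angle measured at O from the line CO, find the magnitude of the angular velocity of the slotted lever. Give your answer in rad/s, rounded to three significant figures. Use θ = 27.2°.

5.63

ω = 19.6 rad/s
Crank pin A relative to C: A = (d + r cosθ, r sinθ); lever angle φ = atan2(r sinθ, d + r cosθ).
Differentiating tanφ: φ̇ = rω(d cosθ + r)/(d² + r² + 2dr cosθ).
d² + r² + 2dr cosθ = |CA|² = 0.0429089 m²;  d cosθ + r = +0.19561 m.
|ω_lever| = |0.063·19.6·+0.19561| / 0.0429089 = 5.6292 rad/s.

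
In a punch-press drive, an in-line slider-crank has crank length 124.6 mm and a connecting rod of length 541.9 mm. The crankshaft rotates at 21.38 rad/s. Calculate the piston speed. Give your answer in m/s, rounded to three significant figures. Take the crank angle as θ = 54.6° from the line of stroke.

2.47

ω = 21.38 rad/s
For an in-line slider-crank, x = r cosθ + √(L² − r² sin²θ), so v = −rω sinθ·[1 + r cosθ/√(L² − r² sin²θ)].
With r = 0.1246 m, L = 0.5419 m, θ = 54.6°: √(L² − r² sin²θ) = 0.5323 m.
v = −0.1246·21.38·0.81513·[1 + 0.1246·0.57928/0.5323] = -2.4659 m/s.
|v| = 2.4659 m/s.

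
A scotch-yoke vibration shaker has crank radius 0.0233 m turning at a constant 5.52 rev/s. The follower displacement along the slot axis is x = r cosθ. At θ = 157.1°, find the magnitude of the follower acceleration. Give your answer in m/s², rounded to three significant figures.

ω = 34.68 rad/s (from 5.52 rev/s).
x = r cosθ ⇒ ẍ = −rω² cosθ (ω constant).
|a| = rω²|cosθ| = 0.0233·(34.68)²·|cos 157.1°| = 25.819 m/s².

25.8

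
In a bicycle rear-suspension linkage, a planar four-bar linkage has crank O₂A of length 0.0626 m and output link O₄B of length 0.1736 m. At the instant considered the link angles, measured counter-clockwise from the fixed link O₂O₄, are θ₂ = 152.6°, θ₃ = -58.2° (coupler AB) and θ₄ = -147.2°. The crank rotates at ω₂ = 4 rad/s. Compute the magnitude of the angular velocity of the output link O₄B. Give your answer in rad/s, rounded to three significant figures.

ω₂ = 4 rad/s
Differentiating the loop-closure r₂e^{iθ₂}+r₃e^{iθ₃}=r₁+r₄e^{iθ₄} gives r₂ω₂e^{iθ₂}+r₃ω₃e^{iθ₃}=r₄ω₄e^{iθ₄}.
Eliminating the other unknown: ω₄ = r₂ω₂ sin(θ₂−θ₃) / [r₄ sin(θ₄−θ₃)].
Numerator sine = -0.51204; denominator sine = -0.99985.
Result = 0.0626·4·(-0.51204) / (0.1736·(-0.99985)) = +0.73868 rad/s; magnitude 0.73868 rad/s.

0.739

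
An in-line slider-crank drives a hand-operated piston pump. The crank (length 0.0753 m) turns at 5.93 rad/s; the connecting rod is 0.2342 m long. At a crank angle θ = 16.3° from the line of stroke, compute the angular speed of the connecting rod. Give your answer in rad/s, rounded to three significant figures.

1.84

ω = 5.93 rad/s
The rod makes angle φ with the slider axis where L sinφ = r sinθ; differentiating, L cosφ·φ̇ = r ω cosθ.
L cosφ = √(L² − r² sin²θ) = 0.23324 m.
|ω_rod| = r ω |cosθ| / √(L² − r² sin²θ) = 0.0753·5.93·0.95981/0.23324 = 1.8375 rad/s.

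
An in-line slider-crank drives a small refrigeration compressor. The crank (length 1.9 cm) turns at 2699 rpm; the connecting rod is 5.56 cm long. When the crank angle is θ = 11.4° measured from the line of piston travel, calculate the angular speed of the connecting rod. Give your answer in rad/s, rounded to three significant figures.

ω = 282.6 rad/s (converted from 2699 rpm).
The rod makes angle φ with the slider axis where L sinφ = r sinθ; differentiating, L cosφ·φ̇ = r ω cosθ.
L cosφ = √(L² − r² sin²θ) = 0.055473 m.
|ω_rod| = r ω |cosθ| / √(L² − r² sin²θ) = 0.019·282.6·0.98027/0.055473 = 94.896 rad/s.

94.9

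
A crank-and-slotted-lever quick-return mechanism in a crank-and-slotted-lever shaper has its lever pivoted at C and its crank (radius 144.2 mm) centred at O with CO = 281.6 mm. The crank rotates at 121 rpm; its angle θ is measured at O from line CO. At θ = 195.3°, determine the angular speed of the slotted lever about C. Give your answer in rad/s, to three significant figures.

ω = 12.67 rad/s (from 121 rpm).
Crank pin A relative to C: A = (d + r cosθ, r sinθ); lever angle φ = atan2(r sinθ, d + r cosθ).
Differentiating tanφ: φ̇ = rω(d cosθ + r)/(d² + r² + 2dr cosθ).
d² + r² + 2dr cosθ = |CA|² = 0.0217572 m²;  d cosθ + r = -0.12742 m.
|ω_lever| = |0.1442·12.67·-0.12742| / 0.0217572 = 10.701 rad/s.

10.7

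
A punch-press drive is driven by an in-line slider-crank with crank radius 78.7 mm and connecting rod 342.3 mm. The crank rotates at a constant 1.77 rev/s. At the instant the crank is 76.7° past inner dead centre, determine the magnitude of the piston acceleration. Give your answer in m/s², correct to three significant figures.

0.193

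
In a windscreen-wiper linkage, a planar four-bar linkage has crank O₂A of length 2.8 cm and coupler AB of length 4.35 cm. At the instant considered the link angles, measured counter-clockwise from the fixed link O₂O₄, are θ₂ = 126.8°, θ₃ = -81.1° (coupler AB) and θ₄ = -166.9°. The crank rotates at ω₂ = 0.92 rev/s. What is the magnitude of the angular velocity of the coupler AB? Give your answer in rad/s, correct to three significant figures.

3.42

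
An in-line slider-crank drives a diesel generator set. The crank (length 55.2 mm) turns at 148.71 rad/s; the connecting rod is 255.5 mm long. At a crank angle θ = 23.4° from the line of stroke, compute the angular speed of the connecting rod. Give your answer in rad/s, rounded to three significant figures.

ω = 148.7 rad/s
The rod makes angle φ with the slider axis where L sinφ = r sinθ; differentiating, L cosφ·φ̇ = r ω cosθ.
L cosφ = √(L² − r² sin²θ) = 0.25456 m.
|ω_rod| = r ω |cosθ| / √(L² − r² sin²θ) = 0.0552·148.7·0.91775/0.25456 = 29.595 rad/s.

29.6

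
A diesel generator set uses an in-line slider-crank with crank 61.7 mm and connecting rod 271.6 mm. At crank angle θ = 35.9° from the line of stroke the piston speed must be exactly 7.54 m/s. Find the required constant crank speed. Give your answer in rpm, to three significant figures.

For an in-line slider-crank, |v_piston| = rω|sinθ|·[1 + r cosθ/√(L² − r² sin²θ)].
With r = 0.0617 m, L = 0.2716 m, θ = 35.9°: the bracketed kinematic factor |dx/dθ| = 0.042897 m.
ω = v/|dx/dθ| = 7.54/0.042897 = 175.77 rad/s.
N = 60ω/(2π) = 1678.5 rpm.

1680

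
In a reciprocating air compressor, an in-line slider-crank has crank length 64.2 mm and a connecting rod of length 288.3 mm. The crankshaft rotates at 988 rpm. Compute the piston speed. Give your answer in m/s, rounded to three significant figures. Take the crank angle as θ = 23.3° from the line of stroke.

3.17

ω = 2π·988/60 = 103.5 rad/s
For an in-line slider-crank, x = r cosθ + √(L² − r² sin²θ), so v = −rω sinθ·[1 + r cosθ/√(L² − r² sin²θ)].
With r = 0.0642 m, L = 0.2883 m, θ = 23.3°: √(L² − r² sin²θ) = 0.28718 m.
v = −0.0642·103.5·0.39555·[1 + 0.0642·0.91845/0.28718] = -3.1668 m/s.
|v| = 3.1668 m/s.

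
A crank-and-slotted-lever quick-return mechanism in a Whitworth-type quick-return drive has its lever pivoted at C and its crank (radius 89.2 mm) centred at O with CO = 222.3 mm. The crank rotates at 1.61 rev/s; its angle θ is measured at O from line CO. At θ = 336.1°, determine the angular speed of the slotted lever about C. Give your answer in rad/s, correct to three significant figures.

2.82

ω = 10.12 rad/s (from 1.61 rev/s).
Crank pin A relative to C: A = (d + r cosθ, r sinθ); lever angle φ = atan2(r sinθ, d + r cosθ).
Differentiating tanφ: φ̇ = rω(d cosθ + r)/(d² + r² + 2dr cosθ).
d² + r² + 2dr cosθ = |CA|² = 0.0936317 m²;  d cosθ + r = +0.29244 m.
|ω_lever| = |0.0892·10.12·+0.29244| / 0.0936317 = 2.8183 rad/s.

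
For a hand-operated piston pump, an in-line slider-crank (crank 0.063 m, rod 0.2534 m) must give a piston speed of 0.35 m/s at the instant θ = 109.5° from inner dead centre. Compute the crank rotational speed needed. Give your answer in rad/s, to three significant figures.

6.44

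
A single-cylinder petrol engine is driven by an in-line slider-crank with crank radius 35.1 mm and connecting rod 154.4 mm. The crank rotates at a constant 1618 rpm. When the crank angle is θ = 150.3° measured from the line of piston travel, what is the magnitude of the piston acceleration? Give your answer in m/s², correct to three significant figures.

756

ω = 2π·1618/60 = 169.4 rad/s
x(θ) = r cosθ + √(L² − r² sin²θ); with ω constant, a = ω²·d²x/dθ².
d²x/dθ² = −r cosθ − r²(cos2θ)/√u − r⁴ sin²2θ/(4u^{3/2}),  u = L² − r² sin²θ = 0.0235369 m².
Substituting r = 0.0351 m, L = 0.1544 m, θ = 150.3°: d²x/dθ² = +0.026323 m.
a = ω²·d²x/dθ² = (169.4)²·(+0.026323) = +755.71 m/s²;  |a| = 755.71 m/s².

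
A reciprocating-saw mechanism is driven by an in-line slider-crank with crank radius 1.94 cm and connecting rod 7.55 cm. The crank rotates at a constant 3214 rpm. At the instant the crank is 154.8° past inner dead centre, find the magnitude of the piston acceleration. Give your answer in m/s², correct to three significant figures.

1620

ω = 2π·3214/60 = 336.6 rad/s
x(θ) = r cosθ + √(L² − r² sin²θ); with ω constant, a = ω²·d²x/dθ².
d²x/dθ² = −r cosθ − r²(cos2θ)/√u − r⁴ sin²2θ/(4u^{3/2}),  u = L² − r² sin²θ = 0.00563202 m².
Substituting r = 0.0194 m, L = 0.0755 m, θ = 154.8°: d²x/dθ² = +0.014307 m.
a = ω²·d²x/dθ² = (336.6)²·(+0.014307) = +1620.7 m/s²;  |a| = 1620.7 m/s².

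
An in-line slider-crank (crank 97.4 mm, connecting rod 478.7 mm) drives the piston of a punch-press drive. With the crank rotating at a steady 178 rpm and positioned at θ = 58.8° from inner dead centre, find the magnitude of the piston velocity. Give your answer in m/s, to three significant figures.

1.72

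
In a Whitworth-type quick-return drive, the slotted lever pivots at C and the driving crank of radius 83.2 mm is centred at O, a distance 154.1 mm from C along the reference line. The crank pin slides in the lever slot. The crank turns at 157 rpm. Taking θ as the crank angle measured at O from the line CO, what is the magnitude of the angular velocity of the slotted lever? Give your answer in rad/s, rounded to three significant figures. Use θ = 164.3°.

14.9

ω = 16.44 rad/s (from 157 rpm).
Crank pin A relative to C: A = (d + r cosθ, r sinθ); lever angle φ = atan2(r sinθ, d + r cosθ).
Differentiating tanφ: φ̇ = rω(d cosθ + r)/(d² + r² + 2dr cosθ).
d² + r² + 2dr cosθ = |CA|² = 0.00598348 m²;  d cosθ + r = -0.065151 m.
|ω_lever| = |0.0832·16.44·-0.065151| / 0.00598348 = 14.894 rad/s.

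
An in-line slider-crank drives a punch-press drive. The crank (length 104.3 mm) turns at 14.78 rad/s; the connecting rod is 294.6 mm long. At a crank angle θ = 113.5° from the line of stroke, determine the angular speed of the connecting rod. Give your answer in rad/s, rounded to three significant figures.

2.21

ω = 14.78 rad/s
The rod makes angle φ with the slider axis where L sinφ = r sinθ; differentiating, L cosφ·φ̇ = r ω cosθ.
L cosφ = √(L² − r² sin²θ) = 0.27864 m.
|ω_rod| = r ω |cosθ| / √(L² − r² sin²θ) = 0.1043·14.78·0.39875/0.27864 = 2.206 rad/s.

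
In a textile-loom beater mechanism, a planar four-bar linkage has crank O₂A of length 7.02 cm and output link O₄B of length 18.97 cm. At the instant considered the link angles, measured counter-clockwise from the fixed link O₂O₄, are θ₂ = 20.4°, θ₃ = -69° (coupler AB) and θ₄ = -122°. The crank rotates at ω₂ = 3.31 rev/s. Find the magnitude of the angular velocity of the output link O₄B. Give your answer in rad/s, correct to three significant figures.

9.64

ω₂ = 20.8 rad/s (from 3.31 rev/s).
Differentiating the loop-closure r₂e^{iθ₂}+r₃e^{iθ₃}=r₁+r₄e^{iθ₄} gives r₂ω₂e^{iθ₂}+r₃ω₃e^{iθ₃}=r₄ω₄e^{iθ₄}.
Eliminating the other unknown: ω₄ = r₂ω₂ sin(θ₂−θ₃) / [r₄ sin(θ₄−θ₃)].
Numerator sine = +0.99995; denominator sine = -0.79864.
Result = 0.0702·20.8·(+0.99995) / (0.1897·(-0.79864)) = -9.6362 rad/s; magnitude 9.6362 rad/s.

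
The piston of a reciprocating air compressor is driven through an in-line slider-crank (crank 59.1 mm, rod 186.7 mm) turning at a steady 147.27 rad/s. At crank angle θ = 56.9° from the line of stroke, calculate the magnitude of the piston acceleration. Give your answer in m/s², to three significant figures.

540

ω = 147.3 rad/s
x(θ) = r cosθ + √(L² − r² sin²θ); with ω constant, a = ω²·d²x/dθ².
d²x/dθ² = −r cosθ − r²(cos2θ)/√u − r⁴ sin²2θ/(4u^{3/2}),  u = L² − r² sin²θ = 0.0324057 m².
Substituting r = 0.0591 m, L = 0.1867 m, θ = 56.9°: d²x/dθ² = -0.024882 m.
a = ω²·d²x/dθ² = (147.3)²·(-0.024882) = -539.66 m/s²;  |a| = 539.66 m/s².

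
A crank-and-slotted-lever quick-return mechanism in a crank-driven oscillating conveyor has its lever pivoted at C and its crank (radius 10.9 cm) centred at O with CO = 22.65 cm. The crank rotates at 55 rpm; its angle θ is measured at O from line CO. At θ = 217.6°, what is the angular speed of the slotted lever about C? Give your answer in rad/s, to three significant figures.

1.84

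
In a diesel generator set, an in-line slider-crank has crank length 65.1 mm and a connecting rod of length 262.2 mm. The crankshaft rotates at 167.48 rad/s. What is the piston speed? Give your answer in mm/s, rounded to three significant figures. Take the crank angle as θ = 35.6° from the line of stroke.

7640

ω = 167.5 rad/s
For an in-line slider-crank, x = r cosθ + √(L² − r² sin²θ), so v = −rω sinθ·[1 + r cosθ/√(L² − r² sin²θ)].
With r = 0.0651 m, L = 0.2622 m, θ = 35.6°: √(L² − r² sin²θ) = 0.25945 m.
v = −0.0651·167.5·0.58212·[1 + 0.0651·0.81310/0.25945] = -7.6418 m/s.
|v| = 7.6418 m/s = 7641.8 mm/s.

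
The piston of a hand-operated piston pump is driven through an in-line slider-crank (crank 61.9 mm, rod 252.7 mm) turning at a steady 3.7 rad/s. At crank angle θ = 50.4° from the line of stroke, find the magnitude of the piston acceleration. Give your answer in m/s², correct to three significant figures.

0.504

ω = 3.7 rad/s
x(θ) = r cosθ + √(L² − r² sin²θ); with ω constant, a = ω²·d²x/dθ².
d²x/dθ² = −r cosθ − r²(cos2θ)/√u − r⁴ sin²2θ/(4u^{3/2}),  u = L² − r² sin²θ = 0.0615825 m².
Substituting r = 0.0619 m, L = 0.2527 m, θ = 50.4°: d²x/dθ² = -0.036795 m.
a = ω²·d²x/dθ² = (3.7)²·(-0.036795) = -0.50372 m/s²;  |a| = 0.50372 m/s².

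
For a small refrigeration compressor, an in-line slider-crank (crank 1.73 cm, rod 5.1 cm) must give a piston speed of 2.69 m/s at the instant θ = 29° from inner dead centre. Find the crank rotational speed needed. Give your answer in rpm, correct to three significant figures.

For an in-line slider-crank, |v_piston| = rω|sinθ|·[1 + r cosθ/√(L² − r² sin²θ)].
With r = 0.0173 m, L = 0.051 m, θ = 29°: the bracketed kinematic factor |dx/dθ| = 0.01091 m.
ω = v/|dx/dθ| = 2.69/0.01091 = 246.56 rad/s.
N = 60ω/(2π) = 2354.5 rpm.

2350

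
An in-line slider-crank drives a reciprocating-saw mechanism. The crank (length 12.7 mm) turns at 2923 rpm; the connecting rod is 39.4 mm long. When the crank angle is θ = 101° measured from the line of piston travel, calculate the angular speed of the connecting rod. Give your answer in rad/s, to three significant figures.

19.8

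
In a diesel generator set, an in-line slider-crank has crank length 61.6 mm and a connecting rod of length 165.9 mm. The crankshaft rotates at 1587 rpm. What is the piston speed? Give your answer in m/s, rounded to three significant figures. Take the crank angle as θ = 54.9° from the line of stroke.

ω = 2π·1587/60 = 166.2 rad/s
For an in-line slider-crank, x = r cosθ + √(L² − r² sin²θ), so v = −rω sinθ·[1 + r cosθ/√(L² − r² sin²θ)].
With r = 0.0616 m, L = 0.1659 m, θ = 54.9°: √(L² − r² sin²θ) = 0.15806 m.
v = −0.0616·166.2·0.81815·[1 + 0.0616·0.57501/0.15806] = -10.253 m/s.
|v| = 10.253 m/s.

10.3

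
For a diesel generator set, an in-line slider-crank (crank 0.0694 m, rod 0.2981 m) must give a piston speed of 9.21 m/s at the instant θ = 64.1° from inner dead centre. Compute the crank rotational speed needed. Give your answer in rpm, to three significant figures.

For an in-line slider-crank, |v_piston| = rω|sinθ|·[1 + r cosθ/√(L² − r² sin²θ)].
With r = 0.0694 m, L = 0.2981 m, θ = 64.1°: the bracketed kinematic factor |dx/dθ| = 0.068922 m.
ω = v/|dx/dθ| = 9.21/0.068922 = 133.63 rad/s.
N = 60ω/(2π) = 1276.1 rpm.

1280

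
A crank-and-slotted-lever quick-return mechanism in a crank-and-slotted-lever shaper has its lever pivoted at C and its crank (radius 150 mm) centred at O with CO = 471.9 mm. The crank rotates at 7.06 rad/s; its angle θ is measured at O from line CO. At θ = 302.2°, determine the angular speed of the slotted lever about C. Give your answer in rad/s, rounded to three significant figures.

1.33

ω = 7.06 rad/s
Crank pin A relative to C: A = (d + r cosθ, r sinθ); lever angle φ = atan2(r sinθ, d + r cosθ).
Differentiating tanφ: φ̇ = rω(d cosθ + r)/(d² + r² + 2dr cosθ).
d² + r² + 2dr cosθ = |CA|² = 0.320629 m²;  d cosθ + r = +0.40146 m.
|ω_lever| = |0.15·7.06·+0.40146| / 0.320629 = 1.326 rad/s.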